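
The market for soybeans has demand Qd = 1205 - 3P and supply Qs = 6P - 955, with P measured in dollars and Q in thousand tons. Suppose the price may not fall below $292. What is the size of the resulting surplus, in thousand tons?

468

Without the control the market clears where 1205 - 3P = 6P - 955, i.e. P* = 240 and Q* = 485.
The floor of 292 is above the equilibrium price 240, so it binds.
At P = 292: Qd = 1205 - 3·292 = 329 and Qs = 6·292 - 955 = 797.
Surplus = Qs - Qd = 797 - 329 = 468.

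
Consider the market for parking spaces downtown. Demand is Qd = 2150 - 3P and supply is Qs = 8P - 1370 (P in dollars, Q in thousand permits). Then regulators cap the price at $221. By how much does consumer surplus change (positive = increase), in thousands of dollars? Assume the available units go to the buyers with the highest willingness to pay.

Equilibrium: 2150 - 3P = 8P - 1370, so 3520 = 11P and P* = 320, Q* = 1190.
Since 221 < 320, the ceiling is binding.
At P = 221: Qd = 2150 - 3·221 = 1487 and Qs = 8·221 - 1370 = 398.
Consumer surplus without the control is ½ · (2150/3 - 320) · 1190 = 708050/3.
With the ceiling, 398 units are sold at 221 (assume they go to the highest-value buyers). The demand price at Q = 398 is 584, so CS = ½ · [(2150/3 - 221) + (584 - 221)] · 398 = 512624/3.
Change in consumer surplus = 512624/3 - 708050/3 = -65142.

-65142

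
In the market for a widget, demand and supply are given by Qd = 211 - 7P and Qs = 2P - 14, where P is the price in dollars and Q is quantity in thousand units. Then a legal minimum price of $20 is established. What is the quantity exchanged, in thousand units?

36

In a free market, 211 - 7P = 2P - 14 gives the equilibrium P* = 25, Q* = 36.
Since 20 is below P* = 25, the floor does not bind and the free-market outcome prevails.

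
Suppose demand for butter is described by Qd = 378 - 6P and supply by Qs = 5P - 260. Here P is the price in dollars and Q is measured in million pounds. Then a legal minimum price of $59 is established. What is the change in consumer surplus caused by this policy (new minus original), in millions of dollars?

Equilibrium: 378 - 6P = 5P - 260, so 638 = 11P and P* = 58, Q* = 30.
Because the floor (59) lies above the market-clearing price, it is binding.
At P = 59: Qd = 378 - 6·59 = 24 and Qs = 5·59 - 260 = 35.
Consumer surplus without the control is ½ · (63 - 58) · 30 = 75.
With the floor, consumers buy 24 units at 59, so CS = ½ · (63 - 59) · 24 = 48.
Change in consumer surplus = 48 - 75 = -27.

-27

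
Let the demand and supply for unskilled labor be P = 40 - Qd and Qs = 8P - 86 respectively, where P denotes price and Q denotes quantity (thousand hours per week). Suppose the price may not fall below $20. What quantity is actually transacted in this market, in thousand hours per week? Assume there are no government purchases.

Rearranging demand gives Qd = 40 - P. Setting quantity demanded equal to quantity supplied, 40 - P = 8P - 86, gives P* = 14 and Q* = 26.
The floor of 20 is above the equilibrium price 14, so it binds.
At P = 20: Qd = 40 - 20 = 20 and Qs = 8·20 - 86 = 74.
The quantity actually transacted is the short side, demand: 20.

20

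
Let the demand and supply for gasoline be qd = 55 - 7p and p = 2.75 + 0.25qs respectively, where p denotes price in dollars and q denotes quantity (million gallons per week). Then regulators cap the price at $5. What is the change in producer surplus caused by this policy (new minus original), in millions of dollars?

-11

Rearranging supply gives qs = 4p - 11. Without the control the market clears where 55 - 7p = 4p - 11, i.e. p* = 6 and q* = 13.
The ceiling of 5 is below the equilibrium price 6, so it binds.
At p = 5: qd = 55 - 7·5 = 20 and qs = 4·5 - 11 = 9.
Producer surplus without the control is ½ · (6 - 2.75) · 13 = 21.125.
With the ceiling, producers sell 9 units at 5, so PS = ½ · (5 - 2.75) · 9 = 10.125.
Change in producer surplus = 10.125 - 21.125 = -11.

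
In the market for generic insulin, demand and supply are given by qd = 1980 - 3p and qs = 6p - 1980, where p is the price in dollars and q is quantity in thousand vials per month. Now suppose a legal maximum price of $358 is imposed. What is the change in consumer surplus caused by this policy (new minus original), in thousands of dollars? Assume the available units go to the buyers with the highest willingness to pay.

-26568

In a free market, 1980 - 3p = 6p - 1980 gives the equilibrium p* = 440, q* = 660.
The ceiling of 358 is below the equilibrium price 440, so it binds.
At p = 358: qd = 1980 - 3·358 = 906 and qs = 6·358 - 1980 = 168.
Consumer surplus without the control is ½ · (660 - 440) · 660 = 72600.
With the ceiling, 168 units are sold at 358 (assume they go to the highest-value buyers). The demand price at q = 168 is 604, so CS = ½ · [(660 - 358) + (604 - 358)] · 168 = 46032.
Change in consumer surplus = 46032 - 72600 = -26568.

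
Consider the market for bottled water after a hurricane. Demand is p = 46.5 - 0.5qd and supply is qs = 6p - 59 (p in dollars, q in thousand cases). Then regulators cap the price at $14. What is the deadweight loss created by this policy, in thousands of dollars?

300

Rearranging demand gives qd = 93 - 2p. In a free market, 93 - 2p = 6p - 59 gives the equilibrium p* = 19, q* = 55.
Because the ceiling (14) lies below the market-clearing price, it is binding.
At p = 14: qd = 93 - 2·14 = 65 and qs = 6·14 - 59 = 25.
Quantity traded falls to 25. At q = 25 the demand price is (93 - 25)/2 = 34 and the supply price is (59 + 25)/6 = 14.
Deadweight loss = ½ · (34 - 14) · (55 - 25) = ½ · 20 · 30 = 300.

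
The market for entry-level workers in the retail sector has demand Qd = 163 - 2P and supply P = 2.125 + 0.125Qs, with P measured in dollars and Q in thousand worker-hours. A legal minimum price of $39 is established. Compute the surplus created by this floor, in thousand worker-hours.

Rearranging supply gives Qs = 8P - 17. Equilibrium: 163 - 2P = 8P - 17, so 180 = 10P and P* = 18, Q* = 127.
Since 39 > 18, the floor is binding.
At P = 39: Qd = 163 - 2·39 = 85 and Qs = 8·39 - 17 = 295.
Surplus = Qs - Qd = 295 - 85 = 210.

210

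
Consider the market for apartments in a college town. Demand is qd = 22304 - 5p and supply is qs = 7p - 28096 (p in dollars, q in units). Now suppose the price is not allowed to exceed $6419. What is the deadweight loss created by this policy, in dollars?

0

In a free market, 22304 - 5p = 7p - 28096 gives the equilibrium p* = 4200, q* = 1304.
The ceiling of 6419 is above the equilibrium price 4200, so it is not binding; the market clears at p* = 4200, q* = 1304.
Since the control does not bind, no trades are prevented and deadweight loss is zero.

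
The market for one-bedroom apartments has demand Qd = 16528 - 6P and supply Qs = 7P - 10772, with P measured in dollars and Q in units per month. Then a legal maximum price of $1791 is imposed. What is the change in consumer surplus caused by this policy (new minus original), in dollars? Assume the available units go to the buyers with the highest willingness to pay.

155504.25

In a free market, 16528 - 6P = 7P - 10772 gives the equilibrium P* = 2100, Q* = 3928.
The ceiling of 1791 is below the equilibrium price 2100, so it binds.
At P = 1791: Qd = 16528 - 6·1791 = 5782 and Qs = 7·1791 - 10772 = 1765.
Consumer surplus without the control is ½ · (8264/3 - 2100) · 3928 = 3857296/3.
With the ceiling, 1765 units are sold at 1791 (assume they go to the highest-value buyers). The demand price at Q = 1765 is 2460.5, so CS = ½ · [(8264/3 - 1791) + (2460.5 - 1791)] · 1765 = 17295235/12.
Change in consumer surplus = 17295235/12 - 3857296/3 = 155504.25.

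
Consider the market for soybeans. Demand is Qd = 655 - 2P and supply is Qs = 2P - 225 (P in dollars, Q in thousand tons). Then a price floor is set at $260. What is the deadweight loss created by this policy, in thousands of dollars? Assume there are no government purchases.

3200

Equilibrium: 655 - 2P = 2P - 225, so 880 = 4P and P* = 220, Q* = 215.
Because the floor (260) lies above the market-clearing price, it is binding.
At P = 260: Qd = 655 - 2·260 = 135 and Qs = 2·260 - 225 = 295.
Quantity traded falls to 135. At Q = 135 the demand price is (655 - 135)/2 = 260 and the supply price is (225 + 135)/2 = 180.
Deadweight loss = ½ · (260 - 180) · (215 - 135) = ½ · 80 · 80 = 3200.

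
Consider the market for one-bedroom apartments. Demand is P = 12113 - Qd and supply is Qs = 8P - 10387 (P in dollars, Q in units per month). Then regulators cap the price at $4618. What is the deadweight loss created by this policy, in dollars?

0

Rearranging demand gives Qd = 12113 - P. In a free market, 12113 - P = 8P - 10387 gives the equilibrium P* = 2500, Q* = 9613.
The ceiling of 4618 is above the equilibrium price 2500, so it is not binding; the market clears at P* = 2500, Q* = 9613.
Since the control does not bind, no trades are prevented and deadweight loss is zero.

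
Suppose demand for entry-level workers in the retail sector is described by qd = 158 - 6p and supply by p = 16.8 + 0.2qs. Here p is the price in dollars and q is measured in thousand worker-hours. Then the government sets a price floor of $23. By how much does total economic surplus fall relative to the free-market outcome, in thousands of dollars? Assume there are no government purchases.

6.6

Rearranging supply gives qs = 5p - 84. In a free market, 158 - 6p = 5p - 84 gives the equilibrium p* = 22, q* = 26.
The floor of 23 is above the equilibrium price 22, so it binds.
At p = 23: qd = 158 - 6·23 = 20 and qs = 5·23 - 84 = 31.
Quantity traded falls to 20. At q = 20 the demand price is (158 - 20)/6 = 23 and the supply price is (84 + 20)/5 = 20.8.
Deadweight loss = ½ · (23 - 20.8) · (26 - 20) = ½ · 2.2 · 6 = 6.6.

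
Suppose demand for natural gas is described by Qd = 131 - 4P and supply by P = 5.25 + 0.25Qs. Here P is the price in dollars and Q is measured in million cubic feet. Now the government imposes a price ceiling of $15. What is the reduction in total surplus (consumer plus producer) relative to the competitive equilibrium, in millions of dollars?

64

Rearranging supply gives Qs = 4P - 21. Equilibrium: 131 - 4P = 4P - 21, so 152 = 8P and P* = 19, Q* = 55.
Because the ceiling (15) lies below the market-clearing price, it is binding.
At P = 15: Qd = 131 - 4·15 = 71 and Qs = 4·15 - 21 = 39.
Quantity traded falls to 39. At Q = 39 the demand price is (131 - 39)/4 = 23 and the supply price is (21 + 39)/4 = 15.
Deadweight loss = ½ · (23 - 15) · (55 - 39) = ½ · 8 · 16 = 64.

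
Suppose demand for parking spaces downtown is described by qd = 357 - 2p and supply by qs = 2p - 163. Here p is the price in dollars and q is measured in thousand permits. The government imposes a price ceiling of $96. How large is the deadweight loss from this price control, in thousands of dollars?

2312

In a free market, 357 - 2p = 2p - 163 gives the equilibrium p* = 130, q* = 97.
The ceiling of 96 is below the equilibrium price 130, so it binds.
At p = 96: qd = 357 - 2·96 = 165 and qs = 2·96 - 163 = 29.
Quantity traded falls to 29. At q = 29 the demand price is (357 - 29)/2 = 164 and the supply price is (163 + 29)/2 = 96.
Deadweight loss = ½ · (164 - 96) · (97 - 29) = ½ · 68 · 68 = 2312.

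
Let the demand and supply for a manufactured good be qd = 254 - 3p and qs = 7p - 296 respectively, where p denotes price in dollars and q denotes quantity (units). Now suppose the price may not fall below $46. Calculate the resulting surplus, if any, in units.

0

Without the control the market clears where 254 - 3p = 7p - 296, i.e. p* = 55 and q* = 89.
The floor of 46 is below the equilibrium price 55, so it is not binding; the market clears at p* = 55, q* = 89.
Since the control does not bind, there is no surplus.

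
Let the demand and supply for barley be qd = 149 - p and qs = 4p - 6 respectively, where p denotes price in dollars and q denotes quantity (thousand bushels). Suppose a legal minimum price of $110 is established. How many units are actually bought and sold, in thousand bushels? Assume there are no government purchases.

In a free market, 149 - p = 4p - 6 gives the equilibrium p* = 31, q* = 118.
Since 110 > 31, the floor is binding.
At p = 110: qd = 149 - 110 = 39 and qs = 4·110 - 6 = 434.
The quantity actually transacted is the short side, demand: 39.

39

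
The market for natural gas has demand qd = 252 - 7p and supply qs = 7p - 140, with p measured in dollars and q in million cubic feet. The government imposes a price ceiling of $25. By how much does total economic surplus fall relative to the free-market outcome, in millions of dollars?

In a free market, 252 - 7p = 7p - 140 gives the equilibrium p* = 28, q* = 56.
The ceiling of 25 is below the equilibrium price 28, so it binds.
At p = 25: qd = 252 - 7·25 = 77 and qs = 7·25 - 140 = 35.
Quantity traded falls to 35. At q = 35 the demand price is (252 - 35)/7 = 31 and the supply price is (140 + 35)/7 = 25.
Deadweight loss = ½ · (31 - 25) · (56 - 35) = ½ · 6 · 21 = 63.

63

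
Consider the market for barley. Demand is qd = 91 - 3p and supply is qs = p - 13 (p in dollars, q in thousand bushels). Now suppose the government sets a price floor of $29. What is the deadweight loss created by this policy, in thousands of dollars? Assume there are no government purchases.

In a free market, 91 - 3p = p - 13 gives the equilibrium p* = 26, q* = 13.
The floor of 29 is above the equilibrium price 26, so it binds.
At p = 29: qd = 91 - 3·29 = 4 and qs = 29 - 13 = 16.
Quantity traded falls to 4. At q = 4 the demand price is (91 - 4)/3 = 29 and the supply price is 13 + 4 = 17.
Deadweight loss = ½ · (29 - 17) · (13 - 4) = ½ · 12 · 9 = 54.

54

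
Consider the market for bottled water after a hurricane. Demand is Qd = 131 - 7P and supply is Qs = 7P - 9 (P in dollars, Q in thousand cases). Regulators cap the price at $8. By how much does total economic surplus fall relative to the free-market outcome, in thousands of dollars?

28

Without the control the market clears where 131 - 7P = 7P - 9, i.e. P* = 10 and Q* = 61.
The ceiling of 8 is below the equilibrium price 10, so it binds.
At P = 8: Qd = 131 - 7·8 = 75 and Qs = 7·8 - 9 = 47.
Quantity traded falls to 47. At Q = 47 the demand price is (131 - 47)/7 = 12 and the supply price is (9 + 47)/7 = 8.
Deadweight loss = ½ · (12 - 8) · (61 - 47) = ½ · 4 · 14 = 28.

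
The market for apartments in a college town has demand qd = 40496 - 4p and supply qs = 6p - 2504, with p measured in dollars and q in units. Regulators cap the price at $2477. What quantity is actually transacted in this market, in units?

In a free market, 40496 - 4p = 6p - 2504 gives the equilibrium p* = 4300, q* = 23296.
Because the ceiling (2477) lies below the market-clearing price, it is binding.
At p = 2477: qd = 40496 - 4·2477 = 30588 and qs = 6·2477 - 2504 = 12358.
The quantity actually transacted is the short side, supply: 12358.

12358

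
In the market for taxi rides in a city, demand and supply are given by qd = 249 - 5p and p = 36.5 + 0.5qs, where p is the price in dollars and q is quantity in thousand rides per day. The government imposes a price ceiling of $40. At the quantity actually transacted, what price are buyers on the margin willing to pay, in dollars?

48.4

Rearranging supply gives qs = 2p - 73. Equilibrium: 249 - 5p = 2p - 73, so 322 = 7p and p* = 46, q* = 19.
The ceiling of 40 is below the equilibrium price 46, so it binds.
At p = 40: qd = 249 - 5·40 = 49 and qs = 2·40 - 73 = 7.
Only 7 units reach the market. On the demand curve, the marginal buyer's willingness to pay at q = 7 is (249 - 7)/5 = 48.4.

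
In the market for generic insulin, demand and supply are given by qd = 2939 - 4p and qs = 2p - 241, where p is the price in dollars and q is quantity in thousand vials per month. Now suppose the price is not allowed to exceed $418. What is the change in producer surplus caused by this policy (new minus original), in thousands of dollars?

-79184

Without the control the market clears where 2939 - 4p = 2p - 241, i.e. p* = 530 and q* = 819.
The ceiling of 418 is below the equilibrium price 530, so it binds.
At p = 418: qd = 2939 - 4·418 = 1267 and qs = 2·418 - 241 = 595.
Producer surplus without the control is ½ · (530 - 120.5) · 819 = 167690.25.
With the ceiling, producers sell 595 units at 418, so PS = ½ · (418 - 120.5) · 595 = 88506.25.
Change in producer surplus = 88506.25 - 167690.25 = -79184.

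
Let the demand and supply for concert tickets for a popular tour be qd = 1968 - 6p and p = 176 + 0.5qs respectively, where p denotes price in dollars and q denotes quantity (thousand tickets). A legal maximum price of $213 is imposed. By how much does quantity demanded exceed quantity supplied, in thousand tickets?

Rearranging supply gives qs = 2p - 352. Setting quantity demanded equal to quantity supplied, 1968 - 6p = 2p - 352, gives p* = 290 and q* = 228.
Because the ceiling (213) lies below the market-clearing price, it is binding.
At p = 213: qd = 1968 - 6·213 = 690 and qs = 2·213 - 352 = 74.
Shortage = qd - qs = 690 - 74 = 616.

616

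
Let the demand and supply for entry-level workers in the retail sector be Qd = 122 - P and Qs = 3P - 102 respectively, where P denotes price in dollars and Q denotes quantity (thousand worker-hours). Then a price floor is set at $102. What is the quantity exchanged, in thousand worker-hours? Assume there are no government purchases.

20

Setting quantity demanded equal to quantity supplied, 122 - P = 3P - 102, gives P* = 56 and Q* = 66.
Since 102 > 56, the floor is binding.
At P = 102: Qd = 122 - 102 = 20 and Qs = 3·102 - 102 = 204.
The quantity actually transacted is the short side, demand: 20.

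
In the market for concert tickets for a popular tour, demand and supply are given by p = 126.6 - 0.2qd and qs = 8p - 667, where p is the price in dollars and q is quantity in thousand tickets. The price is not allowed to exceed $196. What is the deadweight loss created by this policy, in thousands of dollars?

0

Rearranging demand gives qd = 633 - 5p. Equilibrium: 633 - 5p = 8p - 667, so 1300 = 13p and p* = 100, q* = 133.
Since 196 is above p* = 100, the ceiling does not bind and the free-market outcome prevails.
Since the control does not bind, no trades are prevented and deadweight loss is zero.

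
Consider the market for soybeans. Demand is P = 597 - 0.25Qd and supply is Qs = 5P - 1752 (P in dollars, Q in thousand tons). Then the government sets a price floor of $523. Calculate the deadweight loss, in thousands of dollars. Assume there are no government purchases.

Rearranging demand gives Qd = 2388 - 4P. In a free market, 2388 - 4P = 5P - 1752 gives the equilibrium P* = 460, Q* = 548.
The floor of 523 is above the equilibrium price 460, so it binds.
At P = 523: Qd = 2388 - 4·523 = 296 and Qs = 5·523 - 1752 = 863.
Quantity traded falls to 296. At Q = 296 the demand price is (2388 - 296)/4 = 523 and the supply price is (1752 + 296)/5 = 409.6.
Deadweight loss = ½ · (523 - 409.6) · (548 - 296) = ½ · 113.4 · 252 = 14288.4.

14288.4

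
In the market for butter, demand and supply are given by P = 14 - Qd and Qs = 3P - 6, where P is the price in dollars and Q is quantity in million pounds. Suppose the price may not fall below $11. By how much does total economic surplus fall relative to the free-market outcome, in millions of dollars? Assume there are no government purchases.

24

Rearranging demand gives Qd = 14 - P. Setting quantity demanded equal to quantity supplied, 14 - P = 3P - 6, gives P* = 5 and Q* = 9.
Because the floor (11) lies above the market-clearing price, it is binding.
At P = 11: Qd = 14 - 11 = 3 and Qs = 3·11 - 6 = 27.
Quantity traded falls to 3. At Q = 3 the demand price is 14 - 3 = 11 and the supply price is (6 + 3)/3 = 3.
Deadweight loss = ½ · (11 - 3) · (9 - 3) = ½ · 8 · 6 = 24.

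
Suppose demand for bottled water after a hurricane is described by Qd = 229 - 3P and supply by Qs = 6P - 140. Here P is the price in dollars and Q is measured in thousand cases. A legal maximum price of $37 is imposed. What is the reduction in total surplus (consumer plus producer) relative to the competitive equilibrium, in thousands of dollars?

Setting quantity demanded equal to quantity supplied, 229 - 3P = 6P - 140, gives P* = 41 and Q* = 106.
Since 37 < 41, the ceiling is binding.
At P = 37: Qd = 229 - 3·37 = 118 and Qs = 6·37 - 140 = 82.
Quantity traded falls to 82. At Q = 82 the demand price is (229 - 82)/3 = 49 and the supply price is (140 + 82)/6 = 37.
Deadweight loss = ½ · (49 - 37) · (106 - 82) = ½ · 12 · 24 = 144.

144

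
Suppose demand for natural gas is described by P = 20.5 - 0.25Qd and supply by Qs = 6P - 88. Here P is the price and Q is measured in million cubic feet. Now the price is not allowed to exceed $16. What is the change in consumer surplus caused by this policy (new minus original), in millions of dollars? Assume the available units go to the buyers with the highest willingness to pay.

3.5

Rearranging demand gives Qd = 82 - 4P. Without the control the market clears where 82 - 4P = 6P - 88, i.e. P* = 17 and Q* = 14.
Because the ceiling (16) lies below the market-clearing price, it is binding.
At P = 16: Qd = 82 - 4·16 = 18 and Qs = 6·16 - 88 = 8.
Consumer surplus without the control is ½ · (20.5 - 17) · 14 = 24.5.
With the ceiling, 8 units are sold at 16 (assume they go to the highest-value buyers). The demand price at Q = 8 is 18.5, so CS = ½ · [(20.5 - 16) + (18.5 - 16)] · 8 = 28.
Change in consumer surplus = 28 - 24.5 = 3.5.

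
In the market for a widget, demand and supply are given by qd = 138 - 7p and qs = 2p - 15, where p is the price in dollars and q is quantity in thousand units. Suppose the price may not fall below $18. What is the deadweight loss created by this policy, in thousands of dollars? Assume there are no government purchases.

15.75

In a free market, 138 - 7p = 2p - 15 gives the equilibrium p* = 17, q* = 19.
Since 18 > 17, the floor is binding.
At p = 18: qd = 138 - 7·18 = 12 and qs = 2·18 - 15 = 21.
Quantity traded falls to 12. At q = 12 the demand price is (138 - 12)/7 = 18 and the supply price is (15 + 12)/2 = 13.5.
Deadweight loss = ½ · (18 - 13.5) · (19 - 12) = ½ · 4.5 · 7 = 15.75.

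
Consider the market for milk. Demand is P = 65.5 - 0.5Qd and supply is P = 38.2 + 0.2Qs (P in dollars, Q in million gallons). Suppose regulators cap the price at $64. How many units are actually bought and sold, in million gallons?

Rearranging demand gives Qd = 131 - 2P; rearranging supply gives Qs = 5P - 191. Equilibrium: 131 - 2P = 5P - 191, so 322 = 7P and P* = 46, Q* = 39.
Since 64 is above P* = 46, the ceiling does not bind and the free-market outcome prevails.

39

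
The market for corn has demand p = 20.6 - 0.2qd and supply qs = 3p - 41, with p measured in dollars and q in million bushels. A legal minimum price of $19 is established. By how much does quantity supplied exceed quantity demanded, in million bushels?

Rearranging demand gives qd = 103 - 5p. In a free market, 103 - 5p = 3p - 41 gives the equilibrium p* = 18, q* = 13.
Since 19 > 18, the floor is binding.
At p = 19: qd = 103 - 5·19 = 8 and qs = 3·19 - 41 = 16.
Surplus = qs - qd = 16 - 8 = 8.

8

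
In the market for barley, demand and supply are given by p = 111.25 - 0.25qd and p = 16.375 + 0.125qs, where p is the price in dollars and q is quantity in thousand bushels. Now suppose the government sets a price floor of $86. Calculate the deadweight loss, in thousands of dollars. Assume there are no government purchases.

Rearranging demand gives qd = 445 - 4p; rearranging supply gives qs = 8p - 131. Setting quantity demanded equal to quantity supplied, 445 - 4p = 8p - 131, gives p* = 48 and q* = 253.
Since 86 > 48, the floor is binding.
At p = 86: qd = 445 - 4·86 = 101 and qs = 8·86 - 131 = 557.
Quantity traded falls to 101. At q = 101 the demand price is (445 - 101)/4 = 86 and the supply price is (131 + 101)/8 = 29.
Deadweight loss = ½ · (86 - 29) · (253 - 101) = ½ · 57 · 152 = 4332.

4332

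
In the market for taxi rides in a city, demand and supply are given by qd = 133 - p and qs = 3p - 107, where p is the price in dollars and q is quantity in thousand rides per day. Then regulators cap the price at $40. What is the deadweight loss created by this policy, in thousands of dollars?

2400

In a free market, 133 - p = 3p - 107 gives the equilibrium p* = 60, q* = 73.
Because the ceiling (40) lies below the market-clearing price, it is binding.
At p = 40: qd = 133 - 40 = 93 and qs = 3·40 - 107 = 13.
Quantity traded falls to 13. At q = 13 the demand price is 133 - 13 = 120 and the supply price is (107 + 13)/3 = 40.
Deadweight loss = ½ · (120 - 40) · (73 - 13) = ½ · 80 · 60 = 2400.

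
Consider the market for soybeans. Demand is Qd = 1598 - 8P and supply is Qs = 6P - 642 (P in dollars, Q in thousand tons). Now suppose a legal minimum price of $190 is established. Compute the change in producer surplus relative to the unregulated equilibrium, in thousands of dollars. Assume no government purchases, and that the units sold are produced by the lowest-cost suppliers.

Setting quantity demanded equal to quantity supplied, 1598 - 8P = 6P - 642, gives P* = 160 and Q* = 318.
Since 190 > 160, the floor is binding.
At P = 190: Qd = 1598 - 8·190 = 78 and Qs = 6·190 - 642 = 498.
Producer surplus without the control is ½ · (160 - 107) · 318 = 8427.
With the floor, 78 units are sold at 190. The supply price at Q = 78 is 120, so PS = ½ · [(190 - 107) + (190 - 120)] · 78 = 5967.
Change in producer surplus = 5967 - 8427 = -2460.

-2460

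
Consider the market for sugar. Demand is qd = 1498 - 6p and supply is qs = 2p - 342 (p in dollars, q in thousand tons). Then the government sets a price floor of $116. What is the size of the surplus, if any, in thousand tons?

Setting quantity demanded equal to quantity supplied, 1498 - 6p = 2p - 342, gives p* = 230 and q* = 118.
Since 116 is below p* = 230, the floor does not bind and the free-market outcome prevails.
Since the control does not bind, there is no surplus.

0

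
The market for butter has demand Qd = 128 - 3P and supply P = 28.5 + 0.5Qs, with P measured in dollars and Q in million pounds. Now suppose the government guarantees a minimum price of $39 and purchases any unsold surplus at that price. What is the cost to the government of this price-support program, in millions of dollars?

Rearranging supply gives Qs = 2P - 57. Without the control the market clears where 128 - 3P = 2P - 57, i.e. P* = 37 and Q* = 17.
The floor of 39 is above the equilibrium price 37, so it binds.
At P = 39: Qd = 128 - 3·39 = 11 and Qs = 2·39 - 57 = 21.
Surplus = Qs - Qd = 10.
Government expenditure = surplus × support price = 10 × 39 = 390.

390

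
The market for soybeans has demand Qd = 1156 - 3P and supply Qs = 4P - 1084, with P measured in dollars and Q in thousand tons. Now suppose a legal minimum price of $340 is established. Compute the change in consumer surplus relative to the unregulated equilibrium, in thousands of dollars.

-3320

Setting quantity demanded equal to quantity supplied, 1156 - 3P = 4P - 1084, gives P* = 320 and Q* = 196.
Because the floor (340) lies above the market-clearing price, it is binding.
At P = 340: Qd = 1156 - 3·340 = 136 and Qs = 4·340 - 1084 = 276.
Consumer surplus without the control is ½ · (1156/3 - 320) · 196 = 19208/3.
With the floor, consumers buy 136 units at 340, so CS = ½ · (1156/3 - 340) · 136 = 9248/3.
Change in consumer surplus = 9248/3 - 19208/3 = -3320.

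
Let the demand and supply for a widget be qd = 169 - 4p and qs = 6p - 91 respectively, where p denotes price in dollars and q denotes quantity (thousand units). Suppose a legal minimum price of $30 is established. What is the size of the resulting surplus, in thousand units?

40

Without the control the market clears where 169 - 4p = 6p - 91, i.e. p* = 26 and q* = 65.
Since 30 > 26, the floor is binding.
At p = 30: qd = 169 - 4·30 = 49 and qs = 6·30 - 91 = 89.
Surplus = qs - qd = 89 - 49 = 40.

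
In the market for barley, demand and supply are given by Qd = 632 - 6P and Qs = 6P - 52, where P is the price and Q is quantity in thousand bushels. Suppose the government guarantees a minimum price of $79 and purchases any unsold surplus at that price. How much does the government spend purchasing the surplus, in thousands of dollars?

Setting quantity demanded equal to quantity supplied, 632 - 6P = 6P - 52, gives P* = 57 and Q* = 290.
Since 79 > 57, the floor is binding.
At P = 79: Qd = 632 - 6·79 = 158 and Qs = 6·79 - 52 = 422.
Surplus = Qs - Qd = 264.
Government expenditure = surplus × support price = 264 × 79 = 20856.

20856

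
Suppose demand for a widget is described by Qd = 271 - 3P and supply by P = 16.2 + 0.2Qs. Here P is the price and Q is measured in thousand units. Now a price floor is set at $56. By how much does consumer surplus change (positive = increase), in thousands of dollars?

-1452

Rearranging supply gives Qs = 5P - 81. Without the control the market clears where 271 - 3P = 5P - 81, i.e. P* = 44 and Q* = 139.
The floor of 56 is above the equilibrium price 44, so it binds.
At P = 56: Qd = 271 - 3·56 = 103 and Qs = 5·56 - 81 = 199.
Consumer surplus without the control is ½ · (271/3 - 44) · 139 = 19321/6.
With the floor, consumers buy 103 units at 56, so CS = ½ · (271/3 - 56) · 103 = 10609/6.
Change in consumer surplus = 10609/6 - 19321/6 = -1452.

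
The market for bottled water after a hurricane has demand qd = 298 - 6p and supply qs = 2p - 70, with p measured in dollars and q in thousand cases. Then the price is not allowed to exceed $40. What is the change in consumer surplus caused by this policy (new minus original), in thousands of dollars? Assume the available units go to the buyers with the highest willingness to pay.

48

Without the control the market clears where 298 - 6p = 2p - 70, i.e. p* = 46 and q* = 22.
Since 40 < 46, the ceiling is binding.
At p = 40: qd = 298 - 6·40 = 58 and qs = 2·40 - 70 = 10.
Consumer surplus without the control is ½ · (149/3 - 46) · 22 = 121/3.
With the ceiling, 10 units are sold at 40 (assume they go to the highest-value buyers). The demand price at q = 10 is 48, so CS = ½ · [(149/3 - 40) + (48 - 40)] · 10 = 265/3.
Change in consumer surplus = 265/3 - 121/3 = 48.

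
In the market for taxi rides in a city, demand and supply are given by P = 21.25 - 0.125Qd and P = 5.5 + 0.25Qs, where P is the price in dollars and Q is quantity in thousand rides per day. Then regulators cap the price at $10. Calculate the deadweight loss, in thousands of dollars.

Rearranging demand gives Qd = 170 - 8P; rearranging supply gives Qs = 4P - 22. Equilibrium: 170 - 8P = 4P - 22, so 192 = 12P and P* = 16, Q* = 42.
Because the ceiling (10) lies below the market-clearing price, it is binding.
At P = 10: Qd = 170 - 8·10 = 90 and Qs = 4·10 - 22 = 18.
Quantity traded falls to 18. At Q = 18 the demand price is (170 - 18)/8 = 19 and the supply price is (22 + 18)/4 = 10.
Deadweight loss = ½ · (19 - 10) · (42 - 18) = ½ · 9 · 24 = 108.

108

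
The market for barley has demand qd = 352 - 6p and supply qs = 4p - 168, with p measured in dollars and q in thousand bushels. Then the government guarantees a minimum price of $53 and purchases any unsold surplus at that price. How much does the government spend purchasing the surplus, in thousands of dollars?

530

Without the control the market clears where 352 - 6p = 4p - 168, i.e. p* = 52 and q* = 40.
Since 53 > 52, the floor is binding.
At p = 53: qd = 352 - 6·53 = 34 and qs = 4·53 - 168 = 44.
Surplus = qs - qd = 10.
Government expenditure = surplus × support price = 10 × 53 = 530.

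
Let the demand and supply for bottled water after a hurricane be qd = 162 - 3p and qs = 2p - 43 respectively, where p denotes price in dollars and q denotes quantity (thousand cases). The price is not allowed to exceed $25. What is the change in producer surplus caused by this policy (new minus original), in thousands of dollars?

Equilibrium: 162 - 3p = 2p - 43, so 205 = 5p and p* = 41, q* = 39.
Because the ceiling (25) lies below the market-clearing price, it is binding.
At p = 25: qd = 162 - 3·25 = 87 and qs = 2·25 - 43 = 7.
Producer surplus without the control is ½ · (41 - 21.5) · 39 = 380.25.
With the ceiling, producers sell 7 units at 25, so PS = ½ · (25 - 21.5) · 7 = 12.25.
Change in producer surplus = 12.25 - 380.25 = -368.

-368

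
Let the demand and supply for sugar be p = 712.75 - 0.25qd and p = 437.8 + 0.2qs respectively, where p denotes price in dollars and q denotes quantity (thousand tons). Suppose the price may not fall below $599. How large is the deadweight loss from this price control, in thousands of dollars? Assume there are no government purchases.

5475.6

Rearranging demand gives qd = 2851 - 4p; rearranging supply gives qs = 5p - 2189. In a free market, 2851 - 4p = 5p - 2189 gives the equilibrium p* = 560, q* = 611.
Because the floor (599) lies above the market-clearing price, it is binding.
At p = 599: qd = 2851 - 4·599 = 455 and qs = 5·599 - 2189 = 806.
Quantity traded falls to 455. At q = 455 the demand price is (2851 - 455)/4 = 599 and the supply price is (2189 + 455)/5 = 528.8.
Deadweight loss = ½ · (599 - 528.8) · (611 - 455) = ½ · 70.2 · 156 = 5475.6.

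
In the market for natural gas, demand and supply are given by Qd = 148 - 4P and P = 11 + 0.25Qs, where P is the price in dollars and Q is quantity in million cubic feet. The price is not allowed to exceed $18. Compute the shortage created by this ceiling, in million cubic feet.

Rearranging supply gives Qs = 4P - 44. Equilibrium: 148 - 4P = 4P - 44, so 192 = 8P and P* = 24, Q* = 52.
Since 18 < 24, the ceiling is binding.
At P = 18: Qd = 148 - 4·18 = 76 and Qs = 4·18 - 44 = 28.
Shortage = Qd - Qs = 76 - 28 = 48.

48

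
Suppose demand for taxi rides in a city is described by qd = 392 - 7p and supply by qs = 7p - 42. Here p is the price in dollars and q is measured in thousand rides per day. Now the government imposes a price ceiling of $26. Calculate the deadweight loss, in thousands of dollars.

175

In a free market, 392 - 7p = 7p - 42 gives the equilibrium p* = 31, q* = 175.
Since 26 < 31, the ceiling is binding.
At p = 26: qd = 392 - 7·26 = 210 and qs = 7·26 - 42 = 140.
Quantity traded falls to 140. At q = 140 the demand price is (392 - 140)/7 = 36 and the supply price is (42 + 140)/7 = 26.
Deadweight loss = ½ · (36 - 26) · (175 - 140) = ½ · 10 · 35 = 175.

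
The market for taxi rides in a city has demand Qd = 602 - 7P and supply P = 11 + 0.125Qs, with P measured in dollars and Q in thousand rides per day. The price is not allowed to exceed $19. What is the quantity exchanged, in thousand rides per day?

Rearranging supply gives Qs = 8P - 88. Equilibrium: 602 - 7P = 8P - 88, so 690 = 15P and P* = 46, Q* = 280.
Because the ceiling (19) lies below the market-clearing price, it is binding.
At P = 19: Qd = 602 - 7·19 = 469 and Qs = 8·19 - 88 = 64.
The quantity actually transacted is the short side, supply: 64.

64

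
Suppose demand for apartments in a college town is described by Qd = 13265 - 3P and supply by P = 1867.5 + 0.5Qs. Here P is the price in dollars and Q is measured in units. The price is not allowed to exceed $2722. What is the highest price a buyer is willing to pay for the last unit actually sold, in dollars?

3852

Rearranging supply gives Qs = 2P - 3735. Equilibrium: 13265 - 3P = 2P - 3735, so 17000 = 5P and P* = 3400, Q* = 3065.
Since 2722 < 3400, the ceiling is binding.
At P = 2722: Qd = 13265 - 3·2722 = 5099 and Qs = 2·2722 - 3735 = 1709.
Only 1709 units reach the market. On the demand curve, the marginal buyer's willingness to pay at Q = 1709 is (13265 - 1709)/3 = 3852.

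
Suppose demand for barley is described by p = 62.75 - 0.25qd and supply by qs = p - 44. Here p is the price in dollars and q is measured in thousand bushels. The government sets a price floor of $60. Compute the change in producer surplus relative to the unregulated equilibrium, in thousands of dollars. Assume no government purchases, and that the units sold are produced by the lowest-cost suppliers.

3

Rearranging demand gives qd = 251 - 4p. Equilibrium: 251 - 4p = p - 44, so 295 = 5p and p* = 59, q* = 15.
Because the floor (60) lies above the market-clearing price, it is binding.
At p = 60: qd = 251 - 4·60 = 11 and qs = 60 - 44 = 16.
Producer surplus without the control is ½ · (59 - 44) · 15 = 112.5.
With the floor, 11 units are sold at 60. The supply price at q = 11 is 55, so PS = ½ · [(60 - 44) + (60 - 55)] · 11 = 115.5.
Change in producer surplus = 115.5 - 112.5 = 3.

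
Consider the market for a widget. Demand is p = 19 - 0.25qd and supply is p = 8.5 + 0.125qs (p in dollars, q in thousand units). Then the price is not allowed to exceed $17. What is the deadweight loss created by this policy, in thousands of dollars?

0

Rearranging demand gives qd = 76 - 4p; rearranging supply gives qs = 8p - 68. Equilibrium: 76 - 4p = 8p - 68, so 144 = 12p and p* = 12, q* = 28.
The ceiling of 17 is above the equilibrium price 12, so it is not binding; the market clears at p* = 12, q* = 28.
Since the control does not bind, no trades are prevented and deadweight loss is zero.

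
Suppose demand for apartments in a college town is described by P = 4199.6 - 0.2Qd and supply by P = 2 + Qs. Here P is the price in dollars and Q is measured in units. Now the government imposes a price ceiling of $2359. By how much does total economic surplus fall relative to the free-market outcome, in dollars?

781128.6

Rearranging demand gives Qd = 20998 - 5P; rearranging supply gives Qs = P - 2. In a free market, 20998 - 5P = P - 2 gives the equilibrium P* = 3500, Q* = 3498.
Since 2359 < 3500, the ceiling is binding.
At P = 2359: Qd = 20998 - 5·2359 = 9203 and Qs = 2359 - 2 = 2357.
Quantity traded falls to 2357. At Q = 2357 the demand price is (20998 - 2357)/5 = 3728.2 and the supply price is 2 + 2357 = 2359.
Deadweight loss = ½ · (3728.2 - 2359) · (3498 - 2357) = ½ · 1369.2 · 1141 = 781128.6.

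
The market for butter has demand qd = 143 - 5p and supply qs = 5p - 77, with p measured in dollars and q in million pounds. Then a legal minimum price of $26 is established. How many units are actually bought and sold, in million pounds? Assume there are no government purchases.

Equilibrium: 143 - 5p = 5p - 77, so 220 = 10p and p* = 22, q* = 33.
Since 26 > 22, the floor is binding.
At p = 26: qd = 143 - 5·26 = 13 and qs = 5·26 - 77 = 53.
The quantity actually transacted is the short side, demand: 13.

13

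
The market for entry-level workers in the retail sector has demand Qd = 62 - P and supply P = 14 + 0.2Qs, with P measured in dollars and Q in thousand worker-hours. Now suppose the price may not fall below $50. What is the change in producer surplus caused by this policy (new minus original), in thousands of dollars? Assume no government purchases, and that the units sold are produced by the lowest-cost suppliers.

Rearranging supply gives Qs = 5P - 70. Without the control the market clears where 62 - P = 5P - 70, i.e. P* = 22 and Q* = 40.
Since 50 > 22, the floor is binding.
At P = 50: Qd = 62 - 50 = 12 and Qs = 5·50 - 70 = 180.
Producer surplus without the control is ½ · (22 - 14) · 40 = 160.
With the floor, 12 units are sold at 50. The supply price at Q = 12 is 16.4, so PS = ½ · [(50 - 14) + (50 - 16.4)] · 12 = 417.6.
Change in producer surplus = 417.6 - 160 = 257.6.

257.6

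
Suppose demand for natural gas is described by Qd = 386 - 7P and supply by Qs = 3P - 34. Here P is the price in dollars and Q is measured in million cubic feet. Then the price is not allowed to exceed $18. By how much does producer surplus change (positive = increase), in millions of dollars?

-1344

In a free market, 386 - 7P = 3P - 34 gives the equilibrium P* = 42, Q* = 92.
The ceiling of 18 is below the equilibrium price 42, so it binds.
At P = 18: Qd = 386 - 7·18 = 260 and Qs = 3·18 - 34 = 20.
Producer surplus without the control is ½ · (42 - 34/3) · 92 = 4232/3.
With the ceiling, producers sell 20 units at 18, so PS = ½ · (18 - 34/3) · 20 = 200/3.
Change in producer surplus = 200/3 - 4232/3 = -1344.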